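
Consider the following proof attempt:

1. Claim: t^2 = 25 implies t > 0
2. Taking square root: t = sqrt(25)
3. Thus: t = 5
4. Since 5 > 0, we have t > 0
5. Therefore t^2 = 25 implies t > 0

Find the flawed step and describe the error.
Step 2: Taking square root: t = sqrt(25)

Step 2 takes the square root and assumes the positive root only. The equation t^2 = 25 actually has two solutions: t = 5 and t = -5. The proof silently assumes t > 0 without justification, then uses this assumption to conclude t > 0, which is circular. The counterexample t = -5 shows the claim is false.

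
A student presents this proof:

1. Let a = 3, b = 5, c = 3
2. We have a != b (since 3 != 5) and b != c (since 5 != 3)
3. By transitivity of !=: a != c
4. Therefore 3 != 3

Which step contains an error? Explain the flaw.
Step 3: By transitivity of !=: a != c

Step 3 incorrectly applies transitivity to the '!=' relation. Transitivity states: if a R b and b R c, then a R c. However, '!=' is not transitive. Counterexample: 3 != 5 and 5 != 3, but 3 = 3 (both equal 3). Transitivity holds for relations like <, <=, =, but not for !=.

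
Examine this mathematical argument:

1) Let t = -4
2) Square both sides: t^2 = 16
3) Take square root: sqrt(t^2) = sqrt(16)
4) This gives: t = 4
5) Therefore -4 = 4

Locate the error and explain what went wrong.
Step 4: This gives: t = 4

Step 4 incorrectly states that sqrt(t^2) = t. The correct identity is sqrt(t^2) = |t|. Since t = -4 < 0, we have sqrt(t^2) = |-4| = 4, not t = -4.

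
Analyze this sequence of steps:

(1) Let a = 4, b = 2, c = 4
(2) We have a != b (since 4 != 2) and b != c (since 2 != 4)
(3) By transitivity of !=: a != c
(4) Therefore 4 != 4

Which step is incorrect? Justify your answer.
Step 3: By transitivity of !=: a != c

Step 3 incorrectly applies transitivity to the '!=' relation. Transitivity states: if a R b and b R c, then a R c. However, '!=' is not transitive. Counterexample: 4 != 2 and 2 != 4, but 4 = 4 (both equal 4). Transitivity holds for relations like <, <=, =, but not for !=.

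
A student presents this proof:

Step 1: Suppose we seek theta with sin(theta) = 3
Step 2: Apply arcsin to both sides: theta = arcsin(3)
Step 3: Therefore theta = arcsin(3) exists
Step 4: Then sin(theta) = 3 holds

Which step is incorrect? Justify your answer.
Step 2: Apply arcsin to both sides: theta = arcsin(3)

Step 2 applies arcsin to 3. However, arcsin(x) is only defined for x in [-1, 1] because sin(theta) can only produce values in that range. Since |3| > 1, arcsin(3) is undefined. There is no angle whose sine equals 3.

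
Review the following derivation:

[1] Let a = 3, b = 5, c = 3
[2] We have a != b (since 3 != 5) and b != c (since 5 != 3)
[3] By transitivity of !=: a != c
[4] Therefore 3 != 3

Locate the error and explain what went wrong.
Step 3: By transitivity of !=: a != c

Step 3 incorrectly applies transitivity to the '!=' relation. Transitivity states: if a R b and b R c, then a R c. However, '!=' is not transitive. Counterexample: 3 != 5 and 5 != 3, but 3 = 3 (both equal 3). Transitivity holds for relations like <, <=, =, but not for !=.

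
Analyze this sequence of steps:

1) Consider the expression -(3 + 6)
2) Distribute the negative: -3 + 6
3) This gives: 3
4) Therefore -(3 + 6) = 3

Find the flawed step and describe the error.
Step 2: Distribute the negative: -3 + 6

Step 2 incorrectly distributes the negative sign. The correct distribution is -(3 + 6) = -3 - 6 = -9. The negative must be applied to both terms, not just the first. The error treats -(3 + 6) as -3 + 6, which equals 3 instead of -9.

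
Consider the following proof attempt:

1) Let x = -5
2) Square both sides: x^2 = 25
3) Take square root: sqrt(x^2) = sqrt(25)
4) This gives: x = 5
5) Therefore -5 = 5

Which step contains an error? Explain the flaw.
Step 4: This gives: x = 5

Step 4 incorrectly states that sqrt(x^2) = x. The correct identity is sqrt(x^2) = |x|. Since x = -5 < 0, we have sqrt(x^2) = |-5| = 5, not x = -5.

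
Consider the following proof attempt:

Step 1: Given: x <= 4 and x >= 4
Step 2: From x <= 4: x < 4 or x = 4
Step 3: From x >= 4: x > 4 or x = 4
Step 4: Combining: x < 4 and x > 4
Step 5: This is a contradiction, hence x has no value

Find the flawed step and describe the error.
Step 4: Combining: x < 4 and x > 4

Step 4 incorrectly combines the conditions. From x <= 4 and x >= 4, the intersection is x = 4. The error treats the 'or' cases as 'and' requirements. The correct conclusion is that x = 4 is the unique solution, not that no solution exists.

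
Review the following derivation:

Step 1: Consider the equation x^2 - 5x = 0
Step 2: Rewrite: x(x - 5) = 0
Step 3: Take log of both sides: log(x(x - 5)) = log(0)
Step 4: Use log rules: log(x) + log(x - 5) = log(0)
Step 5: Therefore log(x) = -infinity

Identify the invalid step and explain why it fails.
Step 3: Take log of both sides: log(x(x - 5)) = log(0)

Step 3 takes the logarithm of both sides, resulting in log(0) on the right side. The logarithm is only defined for positive numbers; log(0) is undefined (approaches negative infinity). This operation is invalid.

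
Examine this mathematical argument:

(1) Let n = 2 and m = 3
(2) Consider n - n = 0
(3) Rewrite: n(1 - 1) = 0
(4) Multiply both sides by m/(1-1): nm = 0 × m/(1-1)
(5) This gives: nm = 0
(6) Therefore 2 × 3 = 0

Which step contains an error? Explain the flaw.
Step 4: Multiply both sides by m/(1-1): nm = 0 × m/(1-1)

Step 4 multiplies both sides by m/(1-1). However, 1-1 = 0, so this is multiplication by m/0, which is undefined. We cannot multiply by an undefined expression.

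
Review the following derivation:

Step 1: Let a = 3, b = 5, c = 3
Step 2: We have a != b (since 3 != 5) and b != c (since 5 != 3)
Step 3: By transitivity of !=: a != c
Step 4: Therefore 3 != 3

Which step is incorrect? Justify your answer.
Step 3: By transitivity of !=: a != c

Step 3 incorrectly applies transitivity to the '!=' relation. Transitivity states: if a R b and b R c, then a R c. However, '!=' is not transitive. Counterexample: 3 != 5 and 5 != 3, but 3 = 3 (both equal 3). Transitivity holds for relations like <, <=, =, but not for !=.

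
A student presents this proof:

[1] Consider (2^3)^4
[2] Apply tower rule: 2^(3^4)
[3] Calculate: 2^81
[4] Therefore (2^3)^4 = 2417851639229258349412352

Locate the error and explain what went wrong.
Step 2: Apply tower rule: 2^(3^4)

Step 2 incorrectly states that (a^b)^c = a^(b^c). The correct rule is (a^b)^c = a^(b×c). The actual value is (2^3)^4 = 2^12 = 4096, not 2^81 = 2417851639229258349412352.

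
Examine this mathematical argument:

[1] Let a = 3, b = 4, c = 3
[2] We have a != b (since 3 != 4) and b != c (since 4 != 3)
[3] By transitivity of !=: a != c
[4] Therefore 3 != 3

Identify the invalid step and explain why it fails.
Step 3: By transitivity of !=: a != c

Step 3 incorrectly applies transitivity to the '!=' relation. Transitivity states: if a R b and b R c, then a R c. However, '!=' is not transitive. Counterexample: 3 != 4 and 4 != 3, but 3 = 3 (both equal 3). Transitivity holds for relations like <, <=, =, but not for !=.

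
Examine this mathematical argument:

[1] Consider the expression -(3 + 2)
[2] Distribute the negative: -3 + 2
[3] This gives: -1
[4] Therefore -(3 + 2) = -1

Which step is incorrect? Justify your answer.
Step 2: Distribute the negative: -3 + 2

Step 2 incorrectly distributes the negative sign. The correct distribution is -(3 + 2) = -3 - 2 = -5. The negative must be applied to both terms, not just the first. The error treats -(3 + 2) as -3 + 2, which equals -1 instead of -5.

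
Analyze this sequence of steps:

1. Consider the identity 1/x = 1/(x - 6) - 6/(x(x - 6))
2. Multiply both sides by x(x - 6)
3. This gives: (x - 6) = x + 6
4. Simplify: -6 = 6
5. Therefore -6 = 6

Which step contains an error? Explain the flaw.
Step 3: This gives: (x - 6) = x + 6

Step 3 makes a sign error when clearing denominators. Multiplying -6/(x(x - 6)) by x(x - 6) gives -6, not +6. The correct result is (x - 6) = x - 6, which is trivially true, not (x - 6) = x + 6. (Step 1 is a valid identity: 1/(x - 6) - 6/(x(x - 6)) = (x - 6)/(x(x - 6)) = 1/x.)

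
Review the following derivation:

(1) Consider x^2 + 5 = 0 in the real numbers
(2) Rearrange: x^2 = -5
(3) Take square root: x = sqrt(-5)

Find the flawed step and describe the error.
Step 3: Take square root: x = sqrt(-5)

Step 3 takes the square root of -5, which is negative. In the real number system, the square root of a negative number is undefined. The equation x^2 + 5 = 0 has no real solutions. Square roots of negative numbers only exist in the complex numbers.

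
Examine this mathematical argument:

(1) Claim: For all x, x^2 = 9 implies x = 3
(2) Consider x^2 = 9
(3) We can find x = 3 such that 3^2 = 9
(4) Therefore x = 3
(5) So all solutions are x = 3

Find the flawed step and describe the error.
Step 4: Therefore x = 3

Step 4 incorrectly concludes that x = 3 is the only solution. The proof shows that x = 3 is A solution (existence), but does not show it is the ONLY solution (uniqueness). In fact, x = -3 is also a solution since (-3)^2 = 9. Finding one solution doesn't prove there are no others.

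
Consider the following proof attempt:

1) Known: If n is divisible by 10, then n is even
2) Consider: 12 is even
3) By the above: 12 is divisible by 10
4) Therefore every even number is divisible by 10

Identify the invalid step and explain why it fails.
Step 3: By the above: 12 is divisible by 10

Step 3 commits the fallacy of affirming the consequent. The known fact 'divisible by 10 → even' does NOT imply 'even → divisible by 10'. That would be the converse, which is false. For example, 12 is even but 12 ÷ 10 = 1.20, which is not an integer.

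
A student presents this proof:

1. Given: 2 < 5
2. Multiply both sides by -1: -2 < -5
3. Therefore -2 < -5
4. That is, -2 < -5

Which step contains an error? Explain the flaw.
Step 2: Multiply both sides by -1: -2 < -5

Step 2 multiplies both sides by -1 but fails to reverse the inequality sign. When multiplying (or dividing) an inequality by a negative number, the direction must be reversed. Since 2 < 5, we should get -2 > -5, i.e., -2 > -5.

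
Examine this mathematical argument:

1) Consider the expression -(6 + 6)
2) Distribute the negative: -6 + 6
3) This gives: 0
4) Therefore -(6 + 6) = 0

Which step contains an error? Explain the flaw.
Step 2: Distribute the negative: -6 + 6

Step 2 incorrectly distributes the negative sign. The correct distribution is -(6 + 6) = -6 - 6 = -12. The negative must be applied to both terms, not just the first. The error treats -(6 + 6) as -6 + 6, which equals 0 instead of -12.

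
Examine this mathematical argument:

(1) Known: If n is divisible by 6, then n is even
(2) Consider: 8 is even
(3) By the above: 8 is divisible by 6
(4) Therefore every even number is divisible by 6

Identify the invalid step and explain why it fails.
Step 3: By the above: 8 is divisible by 6

Step 3 commits the fallacy of affirming the consequent. The known fact 'divisible by 6 → even' does NOT imply 'even → divisible by 6'. That would be the converse, which is false. For example, 8 is even but 8 ÷ 6 = 1.33, which is not an integer.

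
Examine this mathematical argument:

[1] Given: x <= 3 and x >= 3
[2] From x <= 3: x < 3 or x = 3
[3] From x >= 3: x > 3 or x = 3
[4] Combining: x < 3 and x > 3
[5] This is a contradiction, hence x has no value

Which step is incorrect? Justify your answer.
Step 4: Combining: x < 3 and x > 3

Step 4 incorrectly combines the conditions. From x <= 3 and x >= 3, the intersection is x = 3. The error treats the 'or' cases as 'and' requirements. The correct conclusion is that x = 3 is the unique solution, not that no solution exists.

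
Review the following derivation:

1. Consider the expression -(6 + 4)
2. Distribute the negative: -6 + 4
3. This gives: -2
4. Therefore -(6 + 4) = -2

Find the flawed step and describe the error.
Step 2: Distribute the negative: -6 + 4

Step 2 incorrectly distributes the negative sign. The correct distribution is -(6 + 4) = -6 - 4 = -10. The negative must be applied to both terms, not just the first. The error treats -(6 + 4) as -6 + 4, which equals -2 instead of -10.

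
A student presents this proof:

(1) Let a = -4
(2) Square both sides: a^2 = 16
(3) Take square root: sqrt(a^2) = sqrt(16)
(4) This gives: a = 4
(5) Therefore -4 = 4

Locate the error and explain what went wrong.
Step 4: This gives: a = 4

Step 4 incorrectly states that sqrt(a^2) = a. The correct identity is sqrt(a^2) = |a|. Since a = -4 < 0, we have sqrt(a^2) = |-4| = 4, not a = -4.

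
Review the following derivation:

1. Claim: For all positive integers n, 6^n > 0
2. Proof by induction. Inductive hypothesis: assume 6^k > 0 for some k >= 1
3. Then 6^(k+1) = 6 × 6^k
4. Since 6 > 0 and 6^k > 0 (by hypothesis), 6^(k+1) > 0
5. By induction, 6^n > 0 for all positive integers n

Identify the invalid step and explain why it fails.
Step 5: By induction, 6^n > 0 for all positive integers n

Step 5 concludes the proof by induction, but no base case was ever established. A valid induction proof requires: (1) a base case proving 6^1 > 0, and (2) an inductive step showing IF 6^k > 0 THEN 6^(k+1) > 0. Steps 2-4 correctly establish the inductive step, but without the base case the conclusion in step 5 does not follow.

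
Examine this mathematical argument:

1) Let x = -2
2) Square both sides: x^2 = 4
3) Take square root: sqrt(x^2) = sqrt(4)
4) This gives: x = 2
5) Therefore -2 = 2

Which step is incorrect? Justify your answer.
Step 4: This gives: x = 2

Step 4 incorrectly states that sqrt(x^2) = x. The correct identity is sqrt(x^2) = |x|. Since x = -2 < 0, we have sqrt(x^2) = |-2| = 2, not x = -2.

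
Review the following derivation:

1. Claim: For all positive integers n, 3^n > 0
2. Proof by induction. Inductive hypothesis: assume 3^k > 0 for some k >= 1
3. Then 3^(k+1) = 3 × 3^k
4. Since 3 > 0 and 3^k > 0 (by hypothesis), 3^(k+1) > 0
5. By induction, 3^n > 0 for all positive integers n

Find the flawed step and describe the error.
Step 5: By induction, 3^n > 0 for all positive integers n

Step 5 concludes the proof by induction, but no base case was ever established. A valid induction proof requires: (1) a base case proving 3^1 > 0, and (2) an inductive step showing IF 3^k > 0 THEN 3^(k+1) > 0. Steps 2-4 correctly establish the inductive step, but without the base case the conclusion in step 5 does not follow.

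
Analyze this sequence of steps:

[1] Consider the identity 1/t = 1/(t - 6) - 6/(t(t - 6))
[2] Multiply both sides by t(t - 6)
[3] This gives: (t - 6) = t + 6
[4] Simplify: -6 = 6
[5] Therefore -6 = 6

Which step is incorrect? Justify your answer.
Step 3: This gives: (t - 6) = t + 6

Step 3 makes a sign error when clearing denominators. Multiplying -6/(t(t - 6)) by t(t - 6) gives -6, not +6. The correct result is (t - 6) = t - 6, which is trivially true, not (t - 6) = t + 6. (Step 1 is a valid identity: 1/(t - 6) - 6/(t(t - 6)) = (t - 6)/(t(t - 6)) = 1/t.)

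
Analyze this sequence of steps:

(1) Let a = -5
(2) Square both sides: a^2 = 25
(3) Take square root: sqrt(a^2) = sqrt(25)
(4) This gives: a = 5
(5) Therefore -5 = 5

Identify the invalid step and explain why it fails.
Step 4: This gives: a = 5

Step 4 incorrectly states that sqrt(a^2) = a. The correct identity is sqrt(a^2) = |a|. Since a = -5 < 0, we have sqrt(a^2) = |-5| = 5, not a = -5.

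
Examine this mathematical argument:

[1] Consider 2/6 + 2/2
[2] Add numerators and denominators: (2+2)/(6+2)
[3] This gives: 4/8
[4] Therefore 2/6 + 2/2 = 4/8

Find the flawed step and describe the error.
Step 2: Add numerators and denominators: (2+2)/(6+2)

Step 2 incorrectly adds fractions by separately adding numerators and denominators. This is wrong. The correct method requires a common denominator: 2/6 + 2/2 = (2×2 + 2×6)/(6×2) = 16/12 = 4/3. The method used gives 4/8, which is different.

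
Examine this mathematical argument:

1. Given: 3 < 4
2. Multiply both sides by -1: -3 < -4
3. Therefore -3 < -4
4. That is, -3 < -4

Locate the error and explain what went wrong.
Step 2: Multiply both sides by -1: -3 < -4

Step 2 multiplies both sides by -1 but fails to reverse the inequality sign. When multiplying (or dividing) an inequality by a negative number, the direction must be reversed. Since 3 < 4, we should get -3 > -4, i.e., -3 > -4.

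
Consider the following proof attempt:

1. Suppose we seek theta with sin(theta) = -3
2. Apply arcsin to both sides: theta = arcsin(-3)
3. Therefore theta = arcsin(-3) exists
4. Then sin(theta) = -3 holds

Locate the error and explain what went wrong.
Step 2: Apply arcsin to both sides: theta = arcsin(-3)

Step 2 applies arcsin to -3. However, arcsin(x) is only defined for x in [-1, 1] because sin(theta) can only produce values in that range. Since |-3| > 1, arcsin(-3) is undefined. There is no angle whose sine equals -3.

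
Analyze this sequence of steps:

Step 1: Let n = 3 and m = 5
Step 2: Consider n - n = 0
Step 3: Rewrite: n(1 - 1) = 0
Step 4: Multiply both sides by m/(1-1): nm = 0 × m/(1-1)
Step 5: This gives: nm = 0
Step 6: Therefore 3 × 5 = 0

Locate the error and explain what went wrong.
Step 4: Multiply both sides by m/(1-1): nm = 0 × m/(1-1)

Step 4 multiplies both sides by m/(1-1). However, 1-1 = 0, so this is multiplication by m/0, which is undefined. We cannot multiply by an undefined expression.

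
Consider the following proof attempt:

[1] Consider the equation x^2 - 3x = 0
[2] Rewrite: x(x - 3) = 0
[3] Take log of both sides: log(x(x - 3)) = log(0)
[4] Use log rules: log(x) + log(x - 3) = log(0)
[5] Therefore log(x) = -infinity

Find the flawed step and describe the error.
Step 3: Take log of both sides: log(x(x - 3)) = log(0)

Step 3 takes the logarithm of both sides, resulting in log(0) on the right side. The logarithm is only defined for positive numbers; log(0) is undefined (approaches negative infinity). This operation is invalid.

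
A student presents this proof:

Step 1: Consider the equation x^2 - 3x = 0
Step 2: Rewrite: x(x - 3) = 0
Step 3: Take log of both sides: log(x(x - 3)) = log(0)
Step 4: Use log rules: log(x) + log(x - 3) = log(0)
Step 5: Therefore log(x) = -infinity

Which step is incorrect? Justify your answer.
Step 3: Take log of both sides: log(x(x - 3)) = log(0)

Step 3 takes the logarithm of both sides, resulting in log(0) on the right side. The logarithm is only defined for positive numbers; log(0) is undefined (approaches negative infinity). This operation is invalid.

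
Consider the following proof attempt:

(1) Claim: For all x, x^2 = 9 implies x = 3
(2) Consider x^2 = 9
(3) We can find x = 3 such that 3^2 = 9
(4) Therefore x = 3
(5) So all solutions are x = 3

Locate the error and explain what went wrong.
Step 4: Therefore x = 3

Step 4 incorrectly concludes that x = 3 is the only solution. The proof shows that x = 3 is A solution (existence), but does not show it is the ONLY solution (uniqueness). In fact, x = -3 is also a solution since (-3)^2 = 9. Finding one solution doesn't prove there are no others.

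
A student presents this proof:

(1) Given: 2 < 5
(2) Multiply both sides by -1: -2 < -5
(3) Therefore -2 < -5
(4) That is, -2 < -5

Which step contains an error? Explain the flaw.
Step 2: Multiply both sides by -1: -2 < -5

Step 2 multiplies both sides by -1 but fails to reverse the inequality sign. When multiplying (or dividing) an inequality by a negative number, the direction must be reversed. Since 2 < 5, we should get -2 > -5, i.e., -2 > -5.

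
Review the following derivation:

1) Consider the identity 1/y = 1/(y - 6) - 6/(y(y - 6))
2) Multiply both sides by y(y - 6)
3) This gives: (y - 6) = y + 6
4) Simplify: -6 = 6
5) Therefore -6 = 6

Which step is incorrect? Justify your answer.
Step 3: This gives: (y - 6) = y + 6

Step 3 makes a sign error when clearing denominators. Multiplying -6/(y(y - 6)) by y(y - 6) gives -6, not +6. The correct result is (y - 6) = y - 6, which is trivially true, not (y - 6) = y + 6. (Step 1 is a valid identity: 1/(y - 6) - 6/(y(y - 6)) = (y - 6)/(y(y - 6)) = 1/y.)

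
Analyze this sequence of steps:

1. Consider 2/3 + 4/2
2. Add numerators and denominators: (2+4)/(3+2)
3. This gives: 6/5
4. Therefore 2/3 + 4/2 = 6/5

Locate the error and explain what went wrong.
Step 2: Add numerators and denominators: (2+4)/(3+2)

Step 2 incorrectly adds fractions by separately adding numerators and denominators. This is wrong. The correct method requires a common denominator: 2/3 + 4/2 = (2×2 + 4×3)/(3×2) = 16/6 = 8/3. The method used gives 6/5, which is different.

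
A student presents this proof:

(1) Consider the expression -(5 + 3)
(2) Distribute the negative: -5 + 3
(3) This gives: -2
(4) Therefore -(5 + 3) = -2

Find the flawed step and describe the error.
Step 2: Distribute the negative: -5 + 3

Step 2 incorrectly distributes the negative sign. The correct distribution is -(5 + 3) = -5 - 3 = -8. The negative must be applied to both terms, not just the first. The error treats -(5 + 3) as -5 + 3, which equals -2 instead of -8.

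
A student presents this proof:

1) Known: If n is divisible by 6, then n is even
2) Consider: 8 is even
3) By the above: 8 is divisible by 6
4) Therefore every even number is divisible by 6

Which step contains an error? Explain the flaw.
Step 3: By the above: 8 is divisible by 6

Step 3 commits the fallacy of affirming the consequent. The known fact 'divisible by 6 → even' does NOT imply 'even → divisible by 6'. That would be the converse, which is false. For example, 8 is even but 8 ÷ 6 = 1.33, which is not an integer.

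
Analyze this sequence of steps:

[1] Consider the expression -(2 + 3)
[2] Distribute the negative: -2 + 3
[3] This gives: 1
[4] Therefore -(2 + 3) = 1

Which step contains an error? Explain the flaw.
Step 2: Distribute the negative: -2 + 3

Step 2 incorrectly distributes the negative sign. The correct distribution is -(2 + 3) = -2 - 3 = -5. The negative must be applied to both terms, not just the first. The error treats -(2 + 3) as -2 + 3, which equals 1 instead of -5.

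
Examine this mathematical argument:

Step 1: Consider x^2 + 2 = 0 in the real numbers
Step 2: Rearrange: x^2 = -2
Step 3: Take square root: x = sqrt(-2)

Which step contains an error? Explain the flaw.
Step 3: Take square root: x = sqrt(-2)

Step 3 takes the square root of -2, which is negative. In the real number system, the square root of a negative number is undefined. The equation x^2 + 2 = 0 has no real solutions. Square roots of negative numbers only exist in the complex numbers.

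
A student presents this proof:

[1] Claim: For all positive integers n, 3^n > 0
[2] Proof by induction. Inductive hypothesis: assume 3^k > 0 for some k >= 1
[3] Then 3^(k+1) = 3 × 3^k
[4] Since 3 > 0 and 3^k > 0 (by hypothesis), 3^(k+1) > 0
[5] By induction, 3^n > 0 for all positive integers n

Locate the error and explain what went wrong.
Step 5: By induction, 3^n > 0 for all positive integers n

Step 5 concludes the proof by induction, but no base case was ever established. A valid induction proof requires: (1) a base case proving 3^1 > 0, and (2) an inductive step showing IF 3^k > 0 THEN 3^(k+1) > 0. Steps 2-4 correctly establish the inductive step, but without the base case the conclusion in step 5 does not follow.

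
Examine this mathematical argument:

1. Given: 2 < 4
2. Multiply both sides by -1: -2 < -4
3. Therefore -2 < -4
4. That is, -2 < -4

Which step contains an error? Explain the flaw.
Step 2: Multiply both sides by -1: -2 < -4

Step 2 multiplies both sides by -1 but fails to reverse the inequality sign. When multiplying (or dividing) an inequality by a negative number, the direction must be reversed. Since 2 < 4, we should get -2 > -4, i.e., -2 > -4.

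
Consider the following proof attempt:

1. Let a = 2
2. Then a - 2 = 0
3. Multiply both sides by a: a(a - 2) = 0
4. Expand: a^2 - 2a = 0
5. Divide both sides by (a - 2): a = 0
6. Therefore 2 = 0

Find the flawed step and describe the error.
Step 5: Divide both sides by (a - 2): a = 0

Step 5 divides both sides by (a - 2). However, since a = 2, we have (a - 2) = 0. Division by zero is undefined, making this step invalid.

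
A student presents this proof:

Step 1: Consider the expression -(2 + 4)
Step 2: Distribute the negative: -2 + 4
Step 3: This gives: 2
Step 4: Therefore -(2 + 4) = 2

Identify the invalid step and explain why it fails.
Step 2: Distribute the negative: -2 + 4

Step 2 incorrectly distributes the negative sign. The correct distribution is -(2 + 4) = -2 - 4 = -6. The negative must be applied to both terms, not just the first. The error treats -(2 + 4) as -2 + 4, which equals 2 instead of -6.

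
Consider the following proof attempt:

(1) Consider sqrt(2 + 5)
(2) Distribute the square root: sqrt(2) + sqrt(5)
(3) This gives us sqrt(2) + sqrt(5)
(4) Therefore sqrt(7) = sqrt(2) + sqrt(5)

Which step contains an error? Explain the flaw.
Step 2: Distribute the square root: sqrt(2) + sqrt(5)

Step 2 incorrectly 'distributes' the square root over addition. The square root function does not distribute: sqrt(a + b) ≠ sqrt(a) + sqrt(b). In fact, sqrt(2 + 5) = sqrt(7) ≈ 2.6458, while sqrt(2) + sqrt(5) ≈ 3.6503.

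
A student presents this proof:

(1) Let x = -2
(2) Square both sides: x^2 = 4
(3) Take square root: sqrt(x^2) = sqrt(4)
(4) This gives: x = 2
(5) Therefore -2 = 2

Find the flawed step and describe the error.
Step 4: This gives: x = 2

Step 4 incorrectly states that sqrt(x^2) = x. The correct identity is sqrt(x^2) = |x|. Since x = -2 < 0, we have sqrt(x^2) = |-2| = 2, not x = -2.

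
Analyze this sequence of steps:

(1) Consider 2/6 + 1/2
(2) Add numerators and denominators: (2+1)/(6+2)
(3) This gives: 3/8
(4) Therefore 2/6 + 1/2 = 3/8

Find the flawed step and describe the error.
Step 2: Add numerators and denominators: (2+1)/(6+2)

Step 2 incorrectly adds fractions by separately adding numerators and denominators. This is wrong. The correct method requires a common denominator: 2/6 + 1/2 = (2×2 + 1×6)/(6×2) = 10/12 = 5/6. The method used gives 3/8, which is different.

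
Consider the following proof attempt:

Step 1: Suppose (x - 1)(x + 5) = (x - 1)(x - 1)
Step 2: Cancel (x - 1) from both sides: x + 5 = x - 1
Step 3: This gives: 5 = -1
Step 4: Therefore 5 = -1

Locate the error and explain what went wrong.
Step 2: Cancel (x - 1) from both sides: x + 5 = x - 1

Step 2 cancels (x - 1) from both sides. This is only valid if (x - 1) ≠ 0, i.e., x ≠ 1. When x = 1, both sides equal zero regardless of the other factors. The correct approach requires considering x = 1 as a separate case.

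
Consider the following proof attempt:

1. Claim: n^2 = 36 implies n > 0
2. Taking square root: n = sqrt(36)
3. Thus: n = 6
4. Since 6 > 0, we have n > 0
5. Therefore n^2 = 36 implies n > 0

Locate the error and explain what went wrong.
Step 2: Taking square root: n = sqrt(36)

Step 2 takes the square root and assumes the positive root only. The equation n^2 = 36 actually has two solutions: n = 6 and n = -6. The proof silently assumes n > 0 without justification, then uses this assumption to conclude n > 0, which is circular. The counterexample n = -6 shows the claim is false.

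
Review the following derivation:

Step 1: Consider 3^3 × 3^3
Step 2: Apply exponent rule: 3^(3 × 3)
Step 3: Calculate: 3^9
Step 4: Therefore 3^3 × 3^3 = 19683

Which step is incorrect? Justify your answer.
Step 2: Apply exponent rule: 3^(3 × 3)

Step 2 incorrectly states that a^b × a^c = a^(b×c). The correct rule is a^b × a^c = a^(b+c). The actual value is 3^3 × 3^3 = 3^6 = 729, not 3^9 = 19683.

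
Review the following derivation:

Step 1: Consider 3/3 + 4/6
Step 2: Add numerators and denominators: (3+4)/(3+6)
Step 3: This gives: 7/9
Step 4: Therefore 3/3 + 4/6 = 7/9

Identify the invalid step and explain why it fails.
Step 2: Add numerators and denominators: (3+4)/(3+6)

Step 2 incorrectly adds fractions by separately adding numerators and denominators. This is wrong. The correct method requires a common denominator: 3/3 + 4/6 = (3×6 + 4×3)/(3×6) = 30/18 = 5/3. The method used gives 7/9, which is different.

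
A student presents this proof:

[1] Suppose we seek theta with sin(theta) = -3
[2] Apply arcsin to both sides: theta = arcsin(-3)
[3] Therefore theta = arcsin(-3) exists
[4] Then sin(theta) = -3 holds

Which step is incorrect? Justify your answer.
Step 2: Apply arcsin to both sides: theta = arcsin(-3)

Step 2 applies arcsin to -3. However, arcsin(x) is only defined for x in [-1, 1] because sin(theta) can only produce values in that range. Since |-3| > 1, arcsin(-3) is undefined. There is no angle whose sine equals -3.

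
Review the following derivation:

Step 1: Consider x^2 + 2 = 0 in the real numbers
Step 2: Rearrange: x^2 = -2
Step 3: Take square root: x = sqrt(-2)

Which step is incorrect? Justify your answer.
Step 3: Take square root: x = sqrt(-2)

Step 3 takes the square root of -2, which is negative. In the real number system, the square root of a negative number is undefined. The equation x^2 + 2 = 0 has no real solutions. Square roots of negative numbers only exist in the complex numbers.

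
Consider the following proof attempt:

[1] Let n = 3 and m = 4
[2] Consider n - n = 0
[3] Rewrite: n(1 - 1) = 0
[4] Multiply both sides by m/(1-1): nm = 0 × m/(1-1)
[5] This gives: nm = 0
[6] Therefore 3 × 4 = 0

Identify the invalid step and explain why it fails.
Step 4: Multiply both sides by m/(1-1): nm = 0 × m/(1-1)

Step 4 multiplies both sides by m/(1-1). However, 1-1 = 0, so this is multiplication by m/0, which is undefined. We cannot multiply by an undefined expression.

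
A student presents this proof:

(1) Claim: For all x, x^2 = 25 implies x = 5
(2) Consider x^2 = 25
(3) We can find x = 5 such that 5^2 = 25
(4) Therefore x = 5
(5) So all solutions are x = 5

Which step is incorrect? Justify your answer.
Step 4: Therefore x = 5

Step 4 incorrectly concludes that x = 5 is the only solution. The proof shows that x = 5 is A solution (existence), but does not show it is the ONLY solution (uniqueness). In fact, x = -5 is also a solution since (-5)^2 = 25. Finding one solution doesn't prove there are no others.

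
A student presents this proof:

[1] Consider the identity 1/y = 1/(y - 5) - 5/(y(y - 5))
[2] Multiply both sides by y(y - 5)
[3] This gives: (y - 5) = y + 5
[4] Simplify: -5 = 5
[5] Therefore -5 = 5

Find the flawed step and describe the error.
Step 3: This gives: (y - 5) = y + 5

Step 3 makes a sign error when clearing denominators. Multiplying -5/(y(y - 5)) by y(y - 5) gives -5, not +5. The correct result is (y - 5) = y - 5, which is trivially true, not (y - 5) = y + 5. (Step 1 is a valid identity: 1/(y - 5) - 5/(y(y - 5)) = (y - 5)/(y(y - 5)) = 1/y.)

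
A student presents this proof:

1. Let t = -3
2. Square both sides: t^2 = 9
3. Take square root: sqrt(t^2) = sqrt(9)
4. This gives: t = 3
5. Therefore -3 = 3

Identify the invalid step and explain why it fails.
Step 4: This gives: t = 3

Step 4 incorrectly states that sqrt(t^2) = t. The correct identity is sqrt(t^2) = |t|. Since t = -3 < 0, we have sqrt(t^2) = |-3| = 3, not t = -3.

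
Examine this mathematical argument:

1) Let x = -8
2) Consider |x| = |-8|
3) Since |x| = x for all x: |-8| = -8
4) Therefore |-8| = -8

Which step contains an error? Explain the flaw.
Step 3: Since |x| = x for all x: |-8| = -8

Step 3 incorrectly states that |x| = x for all x. The correct definition is |x| = x when x >= 0, and |x| = -x when x < 0. Since -8 < 0, we have |-8| = -(-8) = 8, not -8.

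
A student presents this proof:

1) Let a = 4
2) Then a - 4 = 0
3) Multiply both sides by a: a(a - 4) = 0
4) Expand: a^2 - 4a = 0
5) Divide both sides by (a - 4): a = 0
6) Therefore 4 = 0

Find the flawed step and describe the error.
Step 5: Divide both sides by (a - 4): a = 0

Step 5 divides both sides by (a - 4). However, since a = 4, we have (a - 4) = 0. Division by zero is undefined, making this step invalid.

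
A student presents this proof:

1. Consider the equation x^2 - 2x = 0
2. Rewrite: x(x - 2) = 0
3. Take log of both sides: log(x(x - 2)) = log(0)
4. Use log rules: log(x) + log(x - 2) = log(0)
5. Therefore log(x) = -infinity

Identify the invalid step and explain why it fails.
Step 3: Take log of both sides: log(x(x - 2)) = log(0)

Step 3 takes the logarithm of both sides, resulting in log(0) on the right side. The logarithm is only defined for positive numbers; log(0) is undefined (approaches negative infinity). This operation is invalid.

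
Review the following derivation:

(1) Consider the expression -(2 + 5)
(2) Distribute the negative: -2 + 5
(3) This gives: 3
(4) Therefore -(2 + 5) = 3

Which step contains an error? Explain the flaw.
Step 2: Distribute the negative: -2 + 5

Step 2 incorrectly distributes the negative sign. The correct distribution is -(2 + 5) = -2 - 5 = -7. The negative must be applied to both terms, not just the first. The error treats -(2 + 5) as -2 + 5, which equals 3 instead of -7.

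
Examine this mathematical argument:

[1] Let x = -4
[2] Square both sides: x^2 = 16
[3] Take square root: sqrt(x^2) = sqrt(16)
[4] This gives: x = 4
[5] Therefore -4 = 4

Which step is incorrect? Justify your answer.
Step 4: This gives: x = 4

Step 4 incorrectly states that sqrt(x^2) = x. The correct identity is sqrt(x^2) = |x|. Since x = -4 < 0, we have sqrt(x^2) = |-4| = 4, not x = -4.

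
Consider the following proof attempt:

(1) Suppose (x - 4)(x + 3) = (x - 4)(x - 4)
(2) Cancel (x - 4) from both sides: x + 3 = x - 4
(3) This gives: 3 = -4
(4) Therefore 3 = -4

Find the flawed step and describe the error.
Step 2: Cancel (x - 4) from both sides: x + 3 = x - 4

Step 2 cancels (x - 4) from both sides. This is only valid if (x - 4) ≠ 0, i.e., x ≠ 4. When x = 4, both sides equal zero regardless of the other factors. The correct approach requires considering x = 4 as a separate case.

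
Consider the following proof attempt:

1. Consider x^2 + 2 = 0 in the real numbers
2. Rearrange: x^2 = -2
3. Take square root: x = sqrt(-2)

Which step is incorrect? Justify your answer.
Step 3: Take square root: x = sqrt(-2)

Step 3 takes the square root of -2, which is negative. In the real number system, the square root of a negative number is undefined. The equation x^2 + 2 = 0 has no real solutions. Square roots of negative numbers only exist in the complex numbers.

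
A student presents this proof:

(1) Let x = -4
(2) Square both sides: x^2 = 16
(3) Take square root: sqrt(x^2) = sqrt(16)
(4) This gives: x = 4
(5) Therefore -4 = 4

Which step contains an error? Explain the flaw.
Step 4: This gives: x = 4

Step 4 incorrectly states that sqrt(x^2) = x. The correct identity is sqrt(x^2) = |x|. Since x = -4 < 0, we have sqrt(x^2) = |-4| = 4, not x = -4.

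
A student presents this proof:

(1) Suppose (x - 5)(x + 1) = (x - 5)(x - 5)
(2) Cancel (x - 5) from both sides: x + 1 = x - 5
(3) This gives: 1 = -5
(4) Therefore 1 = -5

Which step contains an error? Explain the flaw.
Step 2: Cancel (x - 5) from both sides: x + 1 = x - 5

Step 2 cancels (x - 5) from both sides. This is only valid if (x - 5) ≠ 0, i.e., x ≠ 5. When x = 5, both sides equal zero regardless of the other factors. The correct approach requires considering x = 5 as a separate case.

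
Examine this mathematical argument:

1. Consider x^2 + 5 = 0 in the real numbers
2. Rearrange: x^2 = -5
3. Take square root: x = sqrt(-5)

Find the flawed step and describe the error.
Step 3: Take square root: x = sqrt(-5)

Step 3 takes the square root of -5, which is negative. In the real number system, the square root of a negative number is undefined. The equation x^2 + 5 = 0 has no real solutions. Square roots of negative numbers only exist in the complex numbers.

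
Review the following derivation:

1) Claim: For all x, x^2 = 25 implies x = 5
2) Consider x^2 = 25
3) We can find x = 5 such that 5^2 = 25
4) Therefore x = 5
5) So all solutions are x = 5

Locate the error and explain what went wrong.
Step 4: Therefore x = 5

Step 4 incorrectly concludes that x = 5 is the only solution. The proof shows that x = 5 is A solution (existence), but does not show it is the ONLY solution (uniqueness). In fact, x = -5 is also a solution since (-5)^2 = 25. Finding one solution doesn't prove there are no others.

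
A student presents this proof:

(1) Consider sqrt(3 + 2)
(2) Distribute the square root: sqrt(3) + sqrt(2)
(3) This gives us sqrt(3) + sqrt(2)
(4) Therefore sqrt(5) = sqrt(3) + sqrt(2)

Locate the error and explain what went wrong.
Step 2: Distribute the square root: sqrt(3) + sqrt(2)

Step 2 incorrectly 'distributes' the square root over addition. The square root function does not distribute: sqrt(a + b) ≠ sqrt(a) + sqrt(b). In fact, sqrt(3 + 2) = sqrt(5) ≈ 2.2361, while sqrt(3) + sqrt(2) ≈ 3.1463.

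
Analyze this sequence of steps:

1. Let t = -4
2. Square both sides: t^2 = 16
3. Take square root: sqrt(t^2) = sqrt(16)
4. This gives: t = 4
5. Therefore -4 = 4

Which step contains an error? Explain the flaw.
Step 4: This gives: t = 4

Step 4 incorrectly states that sqrt(t^2) = t. The correct identity is sqrt(t^2) = |t|. Since t = -4 < 0, we have sqrt(t^2) = |-4| = 4, not t = -4.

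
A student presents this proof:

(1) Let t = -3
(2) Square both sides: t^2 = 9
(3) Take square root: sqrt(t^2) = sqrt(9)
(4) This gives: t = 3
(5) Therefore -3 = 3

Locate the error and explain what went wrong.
Step 4: This gives: t = 3

Step 4 incorrectly states that sqrt(t^2) = t. The correct identity is sqrt(t^2) = |t|. Since t = -3 < 0, we have sqrt(t^2) = |-3| = 3, not t = -3.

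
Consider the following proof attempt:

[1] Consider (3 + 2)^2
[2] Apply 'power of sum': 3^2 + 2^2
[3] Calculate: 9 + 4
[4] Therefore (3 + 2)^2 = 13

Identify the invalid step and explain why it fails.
Step 2: Apply 'power of sum': 3^2 + 2^2

Step 2 incorrectly applies a non-existent rule '(a+b)^n = a^n + b^n'. This is false in general. The correct expansion uses the binomial theorem. The actual value is (3 + 2)^2 = 5^2 = 25, not 13.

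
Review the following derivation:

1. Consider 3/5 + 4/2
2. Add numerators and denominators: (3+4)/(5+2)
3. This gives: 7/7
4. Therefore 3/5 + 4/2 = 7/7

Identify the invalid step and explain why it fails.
Step 2: Add numerators and denominators: (3+4)/(5+2)

Step 2 incorrectly adds fractions by separately adding numerators and denominators. This is wrong. The correct method requires a common denominator: 3/5 + 4/2 = (3×2 + 4×5)/(5×2) = 26/10 = 13/5. The method used gives 7/7, which is different.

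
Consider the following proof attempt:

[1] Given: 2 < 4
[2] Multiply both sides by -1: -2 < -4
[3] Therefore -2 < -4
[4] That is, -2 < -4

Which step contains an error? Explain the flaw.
Step 2: Multiply both sides by -1: -2 < -4

Step 2 multiplies both sides by -1 but fails to reverse the inequality sign. When multiplying (or dividing) an inequality by a negative number, the direction must be reversed. Since 2 < 4, we should get -2 > -4, i.e., -2 > -4.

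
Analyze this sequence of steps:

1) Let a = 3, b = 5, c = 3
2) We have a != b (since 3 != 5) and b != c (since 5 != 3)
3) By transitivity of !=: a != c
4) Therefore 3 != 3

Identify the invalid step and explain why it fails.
Step 3: By transitivity of !=: a != c

Step 3 incorrectly applies transitivity to the '!=' relation. Transitivity states: if a R b and b R c, then a R c. However, '!=' is not transitive. Counterexample: 3 != 5 and 5 != 3, but 3 = 3 (both equal 3). Transitivity holds for relations like <, <=, =, but not for !=.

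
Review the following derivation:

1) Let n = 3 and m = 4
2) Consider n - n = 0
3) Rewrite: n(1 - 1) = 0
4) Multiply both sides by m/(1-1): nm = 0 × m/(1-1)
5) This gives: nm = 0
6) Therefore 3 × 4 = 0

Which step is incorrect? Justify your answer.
Step 4: Multiply both sides by m/(1-1): nm = 0 × m/(1-1)

Step 4 multiplies both sides by m/(1-1). However, 1-1 = 0, so this is multiplication by m/0, which is undefined. We cannot multiply by an undefined expression.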